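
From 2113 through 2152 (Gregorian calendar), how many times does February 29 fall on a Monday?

Leap years in 2113–2152: 10 of them.
Feb 29 weekday advances by 5 (mod 7) from one leap year to the next four years later (or differs when a century non-leap intervenes).
Leap-day weekdays: 2116:Sat 2120:Thu 2124:Tue 2128:Sun 2132:Fri 2136:Wed 2140:Mon✓ 2144:Sat 2148:Thu 2152:Tue
Monday: 2140 → 1.

1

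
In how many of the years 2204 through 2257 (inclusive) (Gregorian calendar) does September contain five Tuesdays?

September has 30 days; it has five Tuesdays when Tuesday falls among the first (month-length − 28) days — i.e. when September 1 is one of Tuesday/Monday.
September 1 by year: 2204:Sat 2205:Sun 2206:Mon✓ 2207:Tue✓ 2208:Thu 2209:Fri 2210:Sat 2211:Sun 2212:Tue✓ 2213:Wed 2214:Thu 2215:Fri 2216:Sun 2217:Mon✓ 2218:Tue✓ …(24 more)… 2243:Fri 2244:Sun 2245:Mon✓ 2246:Tue✓ 2247:Wed 2248:Fri 2249:Sat 2250:Sun 2251:Mon✓ 2252:Wed 2253:Thu 2254:Fri 2255:Sat 2256:Mon✓ 2257:Tue✓
Years with five Tuesdays: 2206, 2207, 2212, 2217, 2218, 2223, 2228, 2229, 2234, 2235, 2240, 2245, 2246, 2251, 2256, 2257 → 16.

16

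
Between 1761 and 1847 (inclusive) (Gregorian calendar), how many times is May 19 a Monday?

12

Track May 19's weekday year by year (advancing +1, or +2 across a Feb 29):
  1761: Tue  1762: Wed (+1)  1763: Thu (+1)  1764: Sat (+2)  1765: Sun (+1)
  1766: Mon (+1) ✓  1767: Tue (+1)  1768: Thu (+2)  1769: Fri (+1)  1770: Sat (+1)
  1771: Sun (+1)  1772: Tue (+2)  1773: Wed (+1)  1774: Thu (+1)  … (59 more years) …
  1834: Mon (+1) ✓  1835: Tue (+1)  1836: Thu (+2)  1837: Fri (+1)  1838: Sat (+1)
  1839: Sun (+1)  1840: Tue (+2)  1841: Wed (+1)  1842: Thu (+1)  1843: Fri (+1)
  1844: Sun (+2)  1845: Mon (+1) ✓  1846: Tue (+1)  1847: Wed (+1)
Monday years: 1766, 1777, 1783, 1788, 1794, 1800, 1806, 1817, 1823, 1828, 1834, 1845 — 12 in total.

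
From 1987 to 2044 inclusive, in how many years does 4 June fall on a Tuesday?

Track 4 June's weekday year by year (advancing +1, or +2 across a Feb 29):
  1987: Thu  1988: Sat (+2)  1989: Sun (+1)  1990: Mon (+1)  1991: Tue (+1) ✓
  1992: Thu (+2)  1993: Fri (+1)  1994: Sat (+1)  1995: Sun (+1)  1996: Tue (+2) ✓
  1997: Wed (+1)  1998: Thu (+1)  1999: Fri (+1)  2000: Sun (+2)  … (30 more years) …
  2031: Wed (+1)  2032: Fri (+2)  2033: Sat (+1)  2034: Sun (+1)  2035: Mon (+1)
  2036: Wed (+2)  2037: Thu (+1)  2038: Fri (+1)  2039: Sat (+1)  2040: Mon (+2)
  2041: Tue (+1) ✓  2042: Wed (+1)  2043: Thu (+1)  2044: Sat (+2)
Tuesday years: 1991, 1996, 2002, 2013, 2019, 2024, 2030, 2041 — 8 in total.

8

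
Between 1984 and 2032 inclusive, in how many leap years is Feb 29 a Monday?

Leap years in 1984–2032: 13 of them.
Feb 29 weekday advances by 5 (mod 7) from one leap year to the next four years later (or differs when a century non-leap intervenes).
Leap-day weekdays: 1984:Wed 1988:Mon✓ 1992:Sat 1996:Thu 2000:Tue 2004:Sun 2008:Fri 2012:Wed 2016:Mon✓ 2020:Sat 2024:Thu 2028:Tue 2032:Sun
Monday: 1988, 2016 → 2.

2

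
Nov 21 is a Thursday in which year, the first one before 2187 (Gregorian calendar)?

From one year to the next, a fixed date's weekday advances by 1, or by 2 when a Feb 29 lies between the two dates.
2187: November 21 is Wednesday.
2186: Tuesday (−1)
2185: Monday (−1)
2184: Sunday (−1)
2183: Friday (−2)
2182: Thursday (−1)
Nov 21 falls on a Thursday in 2182.

2182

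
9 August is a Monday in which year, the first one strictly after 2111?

2117

From one year to the next, a fixed date's weekday advances by 1, or by 2 when a Feb 29 lies between the two dates.
2111: August 9 is Sunday.
2112: Tuesday (+2)
2113: Wednesday (+1)
2114: Thursday (+1)
2115: Friday (+1)
2116: Sunday (+2)
2117: Monday (+1)
9 August falls on a Monday in 2117.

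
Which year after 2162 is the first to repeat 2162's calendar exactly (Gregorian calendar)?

2173

Two years share a calendar iff Jan 1 falls on the same weekday and both are leap or both are common. 2162: Jan 1 is Friday, common year.
2163: Jan 1 Saturday, common
2164: Jan 1 Sunday, leap
2165: Jan 1 Tuesday, common
2166: Jan 1 Wednesday, common
2167: Jan 1 Thursday, common
2168: Jan 1 Friday, leap
2169: Jan 1 Sunday, common
2170: Jan 1 Monday, common
2171: Jan 1 Tuesday, common
2172: Jan 1 Wednesday, leap
2173: Jan 1 Friday, common
2173 matches on both conditions.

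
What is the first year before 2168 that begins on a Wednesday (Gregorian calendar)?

2166

Jan 1 advances by 2 weekdays after a leap year and by 1 after a common year.
2168: Jan 1 is Friday (leap).
2167: Thursday
2166: Wednesday
2166 begins on a Wednesday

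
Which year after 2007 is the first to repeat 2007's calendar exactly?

Two years share a calendar iff Jan 1 falls on the same weekday and both are leap or both are common. 2007: Jan 1 is Monday, common year.
2008: Jan 1 Tuesday, leap
2009: Jan 1 Thursday, common
2010: Jan 1 Friday, common
2011: Jan 1 Saturday, common
2012: Jan 1 Sunday, leap
2013: Jan 1 Tuesday, common
2014: Jan 1 Wednesday, common
2015: Jan 1 Thursday, common
2016: Jan 1 Friday, leap
2017: Jan 1 Sunday, common
2018: Jan 1 Monday, common
2018 matches on both conditions.

2018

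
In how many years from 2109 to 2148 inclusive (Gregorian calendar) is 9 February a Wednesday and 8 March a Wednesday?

Check each year's weekday for 9 February and 8 March:
  2109: Sat/Fri  2110: Sun/Sat  2111: Mon/Sun  2112: Tue/Tue  2113: Thu/Wed  2114: Fri/Thu  2115: Sat/Fri  2116: Sun/Sun  2117: Tue/Mon  2118: Wed/Tue  2119: Thu/Wed  2120: Fri/Fri  2121: Sun/Sat  2122: Mon/Sun  …(12 more)…  2135: Wed/Tue  2136: Thu/Thu  2137: Sat/Fri  2138: Sun/Sat  2139: Mon/Sun  2140: Tue/Tue  2141: Thu/Wed  2142: Fri/Thu  2143: Sat/Fri  2144: Sun/Sun  2145: Tue/Mon  2146: Wed/Tue  2147: Thu/Wed  2148: Fri/Fri
Both conditions hold in: 2124 — 1.

1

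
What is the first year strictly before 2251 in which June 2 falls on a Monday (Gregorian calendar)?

From one year to the next, a fixed date's weekday advances by 1, or by 2 when a Feb 29 lies between the two dates.
2251: June 2 is Monday.
2250: Sunday (−1)
2249: Saturday (−1)
2248: Friday (−1)
2247: Wednesday (−2)
2246: Tuesday (−1)
2245: Monday (−1)
June 2 falls on a Monday in 2245.

2245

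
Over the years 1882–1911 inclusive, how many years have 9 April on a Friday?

3

Track 9 April's weekday year by year (advancing +1, or +2 across a Feb 29):
  1882: Sun  1883: Mon (+1)  1884: Wed (+2)  1885: Thu (+1)  1886: Fri (+1) ✓
  1887: Sat (+1)  1888: Mon (+2)  1889: Tue (+1)  1890: Wed (+1)  1891: Thu (+1)
  1892: Sat (+2)  1893: Sun (+1)  1894: Mon (+1)  1895: Tue (+1)  1896: Thu (+2)
  1897: Fri (+1) ✓  1898: Sat (+1)  1899: Sun (+1)  1900: Mon (+1)  1901: Tue (+1)
  1902: Wed (+1)  1903: Thu (+1)  1904: Sat (+2)  1905: Sun (+1)  1906: Mon (+1)
  1907: Tue (+1)  1908: Thu (+2)  1909: Fri (+1) ✓  1910: Sat (+1)  1911: Sun (+1)
Friday years: 1886, 1897, 1909 — 3 in total.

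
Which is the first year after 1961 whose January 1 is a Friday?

Jan 1 advances by 2 weekdays after a leap year and by 1 after a common year.
1961: Jan 1 is Sunday.
1962: Monday
1963: Tuesday
1964: Wednesday (leap)
1965: Friday
1965 begins on a Friday

1965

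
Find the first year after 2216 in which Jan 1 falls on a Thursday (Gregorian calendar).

Jan 1 advances by 2 weekdays after a leap year and by 1 after a common year.
2216: Jan 1 is Monday (leap).
2217: Wednesday
2218: Thursday
2218 begins on a Thursday

2218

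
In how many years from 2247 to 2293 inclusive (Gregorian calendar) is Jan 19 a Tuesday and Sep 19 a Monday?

Check each year's weekday for Jan 19 and Sep 19:
  2247: Tue/Sun  2248: Wed/Tue  2249: Fri/Wed  2250: Sat/Thu  2251: Sun/Fri  2252: Mon/Sun  2253: Wed/Mon  2254: Thu/Tue  2255: Fri/Wed  2256: Sat/Fri  2257: Mon/Sat  2258: Tue/Sun  2259: Wed/Mon  2260: Thu/Wed  …(19 more)…  2280: Mon/Sun  2281: Wed/Mon  2282: Thu/Tue  2283: Fri/Wed  2284: Sat/Fri  2285: Mon/Sat  2286: Tue/Sun  2287: Wed/Mon  2288: Thu/Wed  2289: Sat/Thu  2290: Sun/Fri  2291: Mon/Sat  2292: Tue/Mon ✓  2293: Thu/Tue
Both conditions hold in: 2264, 2292 — 2.

2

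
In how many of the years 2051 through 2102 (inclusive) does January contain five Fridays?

January has 31 days; it has five Fridays when Friday falls among the first (month-length − 28) days — i.e. when January 1 is one of Friday/Thursday/Wednesday.
January 1 by year: 2051:Sun 2052:Mon 2053:Wed✓ 2054:Thu✓ 2055:Fri✓ 2056:Sat 2057:Mon 2058:Tue 2059:Wed✓ 2060:Thu✓ 2061:Sat 2062:Sun 2063:Mon 2064:Tue 2065:Thu✓ …(22 more)… 2088:Thu✓ 2089:Sat 2090:Sun 2091:Mon 2092:Tue 2093:Thu✓ 2094:Fri✓ 2095:Sat 2096:Sun 2097:Tue 2098:Wed✓ 2099:Thu✓ 2100:Fri✓ 2101:Sat 2102:Sun
Years with five Fridays: 2053, 2054, 2055, 2059, 2060, 2065, 2066, 2070, 2071, 2072, 2076, 2077, 2081, 2082, 2083, 2087, 2088, 2093, 2094, 2098, 2099, 2100 → 22.

22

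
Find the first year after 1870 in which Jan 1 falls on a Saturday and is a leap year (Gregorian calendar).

Jan 1 advances by 2 weekdays after a leap year and by 1 after a common year.
1870: Jan 1 is Saturday.
1871: Sunday
1872: Monday (leap)
1873: Wednesday
1874: Thursday
1875: Friday
1876: Saturday (leap)
1876 begins on a Saturday and is a leap year.

1876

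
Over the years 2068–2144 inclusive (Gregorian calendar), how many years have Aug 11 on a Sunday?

11

Track Aug 11's weekday year by year (advancing +1, or +2 across a Feb 29):
  2068: Sat  2069: Sun (+1) ✓  2070: Mon (+1)  2071: Tue (+1)  2072: Thu (+2)
  2073: Fri (+1)  2074: Sat (+1)  2075: Sun (+1) ✓  2076: Tue (+2)  2077: Wed (+1)
  2078: Thu (+1)  2079: Fri (+1)  2080: Sun (+2) ✓  2081: Mon (+1)  … (49 more years) …
  2131: Sat (+1)  2132: Mon (+2)  2133: Tue (+1)  2134: Wed (+1)  2135: Thu (+1)
  2136: Sat (+2)  2137: Sun (+1) ✓  2138: Mon (+1)  2139: Tue (+1)  2140: Thu (+2)
  2141: Fri (+1)  2142: Sat (+1)  2143: Sun (+1) ✓  2144: Tue (+2)
Sunday years: 2069, 2075, 2080, 2086, 2097, 2109, 2115, 2120, 2126, 2137, 2143 — 11 in total.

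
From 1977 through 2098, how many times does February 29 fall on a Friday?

Leap years in 1977–2098: 30 of them.
Feb 29 weekday advances by 5 (mod 7) from one leap year to the next four years later (or differs when a century non-leap intervenes).
Leap-day weekdays: 1980:Fri✓ 1984:Wed 1988:Mon 1992:Sat 1996:Thu 2000:Tue 2004:Sun 2008:Fri✓ 2012:Wed 2016:Mon 2020:Sat 2024:Thu 2028:Tue …(4 more)… 2048:Sat 2052:Thu 2056:Tue 2060:Sun 2064:Fri✓ 2068:Wed 2072:Mon 2076:Sat 2080:Thu 2084:Tue 2088:Sun 2092:Fri✓ 2096:Wed
Friday: 1980, 2008, 2036, 2064, 2092 → 5.

5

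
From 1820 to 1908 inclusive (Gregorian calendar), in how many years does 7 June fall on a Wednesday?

Track 7 June's weekday year by year (advancing +1, or +2 across a Feb 29):
  1820: Wed ✓  1821: Thu (+1)  1822: Fri (+1)  1823: Sat (+1)  1824: Mon (+2)
  1825: Tue (+1)  1826: Wed (+1) ✓  1827: Thu (+1)  1828: Sat (+2)  1829: Sun (+1)
  1830: Mon (+1)  1831: Tue (+1)  1832: Thu (+2)  1833: Fri (+1)  … (61 more years) …
  1895: Fri (+1)  1896: Sun (+2)  1897: Mon (+1)  1898: Tue (+1)  1899: Wed (+1) ✓
  1900: Thu (+1)  1901: Fri (+1)  1902: Sat (+1)  1903: Sun (+1)  1904: Tue (+2)
  1905: Wed (+1) ✓  1906: Thu (+1)  1907: Fri (+1)  1908: Sun (+2)
Wednesday years: 1820, 1826, 1837, 1843, 1848, 1854, 1865, 1871, 1876, 1882, 1893, 1899, 1905 — 13 in total.

13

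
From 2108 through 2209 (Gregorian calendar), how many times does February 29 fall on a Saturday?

3

Leap years in 2108–2209: 25 of them.
Feb 29 weekday advances by 5 (mod 7) from one leap year to the next four years later (or differs when a century non-leap intervenes).
Leap-day weekdays: 2108:Wed 2112:Mon 2116:Sat✓ 2120:Thu 2124:Tue 2128:Sun 2132:Fri 2136:Wed 2140:Mon 2144:Sat✓ 2148:Thu 2152:Tue 2156:Sun 2160:Fri 2164:Wed 2168:Mon 2172:Sat✓ 2176:Thu 2180:Tue 2184:Sun 2188:Fri 2192:Wed 2196:Mon 2204:Wed 2208:Mon
Saturday: 2116, 2144, 2172 → 3.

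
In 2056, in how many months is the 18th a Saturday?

2

Check the 18th of each month of 2056: Jan 18: Tue, Feb 18: Fri, Mar 18: Sat, Apr 18: Tue, May 18: Thu, Jun 18: Sun, Jul 18: Tue, Aug 18: Fri, Sep 18: Mon, Oct 18: Wed, Nov 18: Sat, Dec 18: Mon.
Saturday occurs in March, November — 2 months.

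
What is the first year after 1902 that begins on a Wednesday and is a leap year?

1908

Jan 1 advances by 2 weekdays after a leap year and by 1 after a common year.
1902: Jan 1 is Wednesday.
1903: Thursday
1904: Friday (leap)
1905: Sunday
1906: Monday
1907: Tuesday
1908: Wednesday (leap)
1908 begins on a Wednesday and is a leap year.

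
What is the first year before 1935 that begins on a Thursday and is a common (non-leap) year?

Jan 1 advances by 2 weekdays after a leap year and by 1 after a common year.
1935: Jan 1 is Tuesday.
1934: Monday
1933: Sunday
1932: Friday (leap)
1931: Thursday
1931 begins on a Thursday and is a common year.

1931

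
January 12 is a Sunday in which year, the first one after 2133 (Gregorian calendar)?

2138

From one year to the next, a fixed date's weekday advances by 1, or by 2 when a Feb 29 lies between the two dates.
2133: January 12 is Monday.
2134: Tuesday (+1)
2135: Wednesday (+1)
2136: Thursday (+1)
2137: Saturday (+2)
2138: Sunday (+1)
January 12 falls on a Sunday in 2138.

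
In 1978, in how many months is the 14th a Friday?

Check the 14th of each month of 1978: Jan 14: Sat, Feb 14: Tue, Mar 14: Tue, Apr 14: Fri, May 14: Sun, Jun 14: Wed, Jul 14: Fri, Aug 14: Mon, Sep 14: Thu, Oct 14: Sat, Nov 14: Tue, Dec 14: Thu.
Friday occurs in April, July — 2 months.

2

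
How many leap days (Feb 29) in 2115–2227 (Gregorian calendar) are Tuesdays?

Leap years in 2115–2227: 27 of them.
Feb 29 weekday advances by 5 (mod 7) from one leap year to the next four years later (or differs when a century non-leap intervenes).
Leap-day weekdays: 2116:Sat 2120:Thu 2124:Tue✓ 2128:Sun 2132:Fri 2136:Wed 2140:Mon 2144:Sat 2148:Thu 2152:Tue✓ 2156:Sun 2160:Fri 2164:Wed 2168:Mon 2172:Sat 2176:Thu 2180:Tue✓ 2184:Sun 2188:Fri 2192:Wed 2196:Mon 2204:Wed 2208:Mon 2212:Sat 2216:Thu 2220:Tue✓ 2224:Sun
Tuesday: 2124, 2152, 2180, 2220 → 4.

4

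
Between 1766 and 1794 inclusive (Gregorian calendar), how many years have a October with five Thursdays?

13

October has 31 days; it has five Thursdays when Thursday falls among the first (month-length − 28) days — i.e. when October 1 is one of Thursday/Wednesday/Tuesday.
October 1 by year: 1766:Wed✓ 1767:Thu✓ 1768:Sat 1769:Sun 1770:Mon 1771:Tue✓ 1772:Thu✓ 1773:Fri 1774:Sat 1775:Sun 1776:Tue✓ 1777:Wed✓ 1778:Thu✓ 1779:Fri 1780:Sun 1781:Mon 1782:Tue✓ 1783:Wed✓ 1784:Fri 1785:Sat 1786:Sun 1787:Mon 1788:Wed✓ 1789:Thu✓ 1790:Fri 1791:Sat 1792:Mon 1793:Tue✓ 1794:Wed✓
Years with five Thursdays: 1766, 1767, 1771, 1772, 1776, 1777, 1778, 1782, 1783, 1788, 1789, 1793, 1794 → 13.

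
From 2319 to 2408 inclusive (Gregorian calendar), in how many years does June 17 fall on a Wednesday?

Track June 17's weekday year by year (advancing +1, or +2 across a Feb 29):
  2319: Tue  2320: Thu (+2)  2321: Fri (+1)  2322: Sat (+1)  2323: Sun (+1)
  2324: Tue (+2)  2325: Wed (+1) ✓  2326: Thu (+1)  2327: Fri (+1)  2328: Sun (+2)
  2329: Mon (+1)  2330: Tue (+1)  2331: Wed (+1) ✓  2332: Fri (+2)  … (62 more years) …
  2395: Sat (+1)  2396: Mon (+2)  2397: Tue (+1)  2398: Wed (+1) ✓  2399: Thu (+1)
  2400: Sat (+2)  2401: Sun (+1)  2402: Mon (+1)  2403: Tue (+1)  2404: Thu (+2)
  2405: Fri (+1)  2406: Sat (+1)  2407: Sun (+1)  2408: Tue (+2)
Wednesday years: 2325, 2331, 2336, 2342, 2353, 2359, 2364, 2370, 2381, 2387, 2392, 2398 — 12 in total.

12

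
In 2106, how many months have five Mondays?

A month of length L has five Mondays iff its first Monday is on day ≤ L−28 (so day 1–3 in a 31-day month, 1–2 in a 30-day month, day 1 in a leap February).
Checking each month of 2106: Jan starts Fri (31d); Feb starts Mon (28d); Mar starts Mon (31d) ✓; Apr starts Thu (30d); May starts Sat (31d) ✓; Jun starts Tue (30d); Jul starts Thu (31d); Aug starts Sun (31d) ✓; Sep starts Wed (30d); Oct starts Fri (31d); Nov starts Mon (30d) ✓; Dec starts Wed (31d).
Five-Monday months: March, May, August, November → 4.

4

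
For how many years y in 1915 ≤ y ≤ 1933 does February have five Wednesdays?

February has 28 days (29 in leap years); it has five Wednesdays when Wednesday falls among the first (month-length − 28) days — i.e. when February 1 is Wednesday in a leap year (never in a common year).
February 1 by year: 1915:Mon 1916:Tue 1917:Thu 1918:Fri 1919:Sat 1920:Sun 1921:Tue 1922:Wed 1923:Thu 1924:Fri 1925:Sun 1926:Mon 1927:Tue 1928:Wed✓ 1929:Fri 1930:Sat 1931:Sun 1932:Mon 1933:Wed
Years with five Wednesdays: 1928 → 1.

1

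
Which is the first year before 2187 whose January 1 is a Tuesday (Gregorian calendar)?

2182

Jan 1 advances by 2 weekdays after a leap year and by 1 after a common year.
2187: Jan 1 is Monday.
2186: Sunday
2185: Saturday
2184: Thursday (leap)
2183: Wednesday
2182: Tuesday
2182 begins on a Tuesday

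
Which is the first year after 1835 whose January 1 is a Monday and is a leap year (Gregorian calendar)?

1844

Jan 1 advances by 2 weekdays after a leap year and by 1 after a common year.
1835: Jan 1 is Thursday.
1836: Friday (leap)
1837: Sunday
1838: Monday
1839: Tuesday
1840: Wednesday (leap)
1841: Friday
1842: Saturday
1843: Sunday
1844: Monday (leap)
1844 begins on a Monday and is a leap year.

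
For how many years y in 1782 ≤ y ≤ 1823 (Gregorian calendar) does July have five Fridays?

17

July has 31 days; it has five Fridays when Friday falls among the first (month-length − 28) days — i.e. when July 1 is one of Friday/Thursday/Wednesday.
July 1 by year: 1782:Mon 1783:Tue 1784:Thu✓ 1785:Fri✓ 1786:Sat 1787:Sun 1788:Tue 1789:Wed✓ 1790:Thu✓ 1791:Fri✓ 1792:Sun 1793:Mon 1794:Tue 1795:Wed✓ 1796:Fri✓ …(12 more)… 1809:Sat 1810:Sun 1811:Mon 1812:Wed✓ 1813:Thu✓ 1814:Fri✓ 1815:Sat 1816:Mon 1817:Tue 1818:Wed✓ 1819:Thu✓ 1820:Sat 1821:Sun 1822:Mon 1823:Tue
Years with five Fridays: 1784, 1785, 1789, 1790, 1791, 1795, 1796, 1801, 1802, 1803, 1807, 1808, 1812, 1813, 1814, 1818, 1819 → 17.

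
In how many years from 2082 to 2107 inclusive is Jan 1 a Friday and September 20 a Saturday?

0

Check each year's weekday for Jan 1 and September 20:
  2082: Thu/Sun  2083: Fri/Mon  2084: Sat/Wed  2085: Mon/Thu  2086: Tue/Fri  2087: Wed/Sat  2088: Thu/Mon  2089: Sat/Tue  2090: Sun/Wed  2091: Mon/Thu  2092: Tue/Sat  2093: Thu/Sun  2094: Fri/Mon  2095: Sat/Tue  2096: Sun/Thu  2097: Tue/Fri  2098: Wed/Sat  2099: Thu/Sun  2100: Fri/Mon  2101: Sat/Tue  2102: Sun/Wed  2103: Mon/Thu  2104: Tue/Sat  2105: Thu/Sun  2106: Fri/Mon  2107: Sat/Tue
Both conditions hold in: no year — 0.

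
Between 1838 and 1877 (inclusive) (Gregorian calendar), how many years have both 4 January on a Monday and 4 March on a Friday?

1

Check each year's weekday for 4 January and 4 March:
  1838: Thu/Sun  1839: Fri/Mon  1840: Sat/Wed  1841: Mon/Thu  1842: Tue/Fri  1843: Wed/Sat  1844: Thu/Mon  1845: Sat/Tue  1846: Sun/Wed  1847: Mon/Thu  1848: Tue/Sat  1849: Thu/Sun  1850: Fri/Mon  1851: Sat/Tue  …(12 more)…  1864: Mon/Fri ✓  1865: Wed/Sat  1866: Thu/Sun  1867: Fri/Mon  1868: Sat/Wed  1869: Mon/Thu  1870: Tue/Fri  1871: Wed/Sat  1872: Thu/Mon  1873: Sat/Tue  1874: Sun/Wed  1875: Mon/Thu  1876: Tue/Sat  1877: Thu/Sun
Both conditions hold in: 1864 — 1.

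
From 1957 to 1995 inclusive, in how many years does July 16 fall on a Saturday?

Track July 16's weekday year by year (advancing +1, or +2 across a Feb 29):
  1957: Tue  1958: Wed (+1)  1959: Thu (+1)  1960: Sat (+2) ✓  1961: Sun (+1)
  1962: Mon (+1)  1963: Tue (+1)  1964: Thu (+2)  1965: Fri (+1)  1966: Sat (+1) ✓
  1967: Sun (+1)  1968: Tue (+2)  1969: Wed (+1)  1970: Thu (+1)  … (11 more years) …
  1982: Fri (+1)  1983: Sat (+1) ✓  1984: Mon (+2)  1985: Tue (+1)  1986: Wed (+1)
  1987: Thu (+1)  1988: Sat (+2) ✓  1989: Sun (+1)  1990: Mon (+1)  1991: Tue (+1)
  1992: Thu (+2)  1993: Fri (+1)  1994: Sat (+1) ✓  1995: Sun (+1)
Saturday years: 1960, 1966, 1977, 1983, 1988, 1994 — 6 in total.

6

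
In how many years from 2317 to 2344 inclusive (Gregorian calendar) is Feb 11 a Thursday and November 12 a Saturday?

Check each year's weekday for Feb 11 and November 12:
  2317: Sun/Mon  2318: Mon/Tue  2319: Tue/Wed  2320: Wed/Fri  2321: Fri/Sat  2322: Sat/Sun  2323: Sun/Mon  2324: Mon/Wed  2325: Wed/Thu  2326: Thu/Fri  2327: Fri/Sat  2328: Sat/Mon  2329: Mon/Tue  2330: Tue/Wed  2331: Wed/Thu  2332: Thu/Sat ✓  2333: Sat/Sun  2334: Sun/Mon  2335: Mon/Tue  2336: Tue/Thu  2337: Thu/Fri  2338: Fri/Sat  2339: Sat/Sun  2340: Sun/Tue  2341: Tue/Wed  2342: Wed/Thu  2343: Thu/Fri  2344: Fri/Sun
Both conditions hold in: 2332 — 1.

1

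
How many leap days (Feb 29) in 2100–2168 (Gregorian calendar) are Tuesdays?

Leap years in 2100–2168: 17 of them.
Feb 29 weekday advances by 5 (mod 7) from one leap year to the next four years later (or differs when a century non-leap intervenes).
Leap-day weekdays: 2104:Fri 2108:Wed 2112:Mon 2116:Sat 2120:Thu 2124:Tue✓ 2128:Sun 2132:Fri 2136:Wed 2140:Mon 2144:Sat 2148:Thu 2152:Tue✓ 2156:Sun 2160:Fri 2164:Wed 2168:Mon
Tuesday: 2124, 2152 → 2.

2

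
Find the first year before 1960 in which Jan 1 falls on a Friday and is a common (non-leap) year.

1954

Jan 1 advances by 2 weekdays after a leap year and by 1 after a common year.
1960: Jan 1 is Friday (leap).
1959: Thursday
1958: Wednesday
1957: Tuesday
1956: Sunday (leap)
1955: Saturday
1954: Friday
1954 begins on a Friday and is a common year.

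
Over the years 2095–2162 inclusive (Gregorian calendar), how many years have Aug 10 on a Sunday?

10

Track Aug 10's weekday year by year (advancing +1, or +2 across a Feb 29):
  2095: Wed  2096: Fri (+2)  2097: Sat (+1)  2098: Sun (+1) ✓  2099: Mon (+1)
  2100: Tue (+1)  2101: Wed (+1)  2102: Thu (+1)  2103: Fri (+1)  2104: Sun (+2) ✓
  2105: Mon (+1)  2106: Tue (+1)  2107: Wed (+1)  2108: Fri (+2)  … (40 more years) …
  2149: Sun (+1) ✓  2150: Mon (+1)  2151: Tue (+1)  2152: Thu (+2)  2153: Fri (+1)
  2154: Sat (+1)  2155: Sun (+1) ✓  2156: Tue (+2)  2157: Wed (+1)  2158: Thu (+1)
  2159: Fri (+1)  2160: Sun (+2) ✓  2161: Mon (+1)  2162: Tue (+1)
Sunday years: 2098, 2104, 2110, 2121, 2127, 2132, 2138, 2149, 2155, 2160 — 10 in total.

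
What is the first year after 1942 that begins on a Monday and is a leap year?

1968

Jan 1 advances by 2 weekdays after a leap year and by 1 after a common year.
1942: Jan 1 is Thursday.
1943: Friday
1944: Saturday (leap)
1945: Monday
1946: Tuesday
1947: Wednesday
1948: Thursday (leap)
1949: Saturday
1950: Sunday
1951: Monday
1952: Tuesday (leap)
1953: Thursday
1954: Friday
1955: Saturday
1956: Sunday (leap)
1957: Tuesday
1958: Wednesday
1959: Thursday
1960: Friday (leap)
1961: Sunday
1962: Monday
1963: Tuesday
1964: Wednesday (leap)
1965: Friday
1966: Saturday
1967: Sunday
1968: Monday (leap)
1968 begins on a Monday and is a leap year.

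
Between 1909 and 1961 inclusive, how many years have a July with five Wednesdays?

July has 31 days; it has five Wednesdays when Wednesday falls among the first (month-length − 28) days — i.e. when July 1 is one of Wednesday/Tuesday/Monday.
July 1 by year: 1909:Thu 1910:Fri 1911:Sat 1912:Mon✓ 1913:Tue✓ 1914:Wed✓ 1915:Thu 1916:Sat 1917:Sun 1918:Mon✓ 1919:Tue✓ 1920:Thu 1921:Fri 1922:Sat 1923:Sun …(23 more)… 1947:Tue✓ 1948:Thu 1949:Fri 1950:Sat 1951:Sun 1952:Tue✓ 1953:Wed✓ 1954:Thu 1955:Fri 1956:Sun 1957:Mon✓ 1958:Tue✓ 1959:Wed✓ 1960:Fri 1961:Sat
Years with five Wednesdays: 1912, 1913, 1914, 1918, 1919, 1924, 1925, 1929, 1930, 1931, 1935, 1936, 1940, 1941, 1942, 1946, 1947, 1952, 1953, 1957, 1958, 1959 → 22.

22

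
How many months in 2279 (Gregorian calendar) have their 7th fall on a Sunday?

Check the 7th of each month of 2279: Jan 7: Tue, Feb 7: Fri, Mar 7: Fri, Apr 7: Mon, May 7: Wed, Jun 7: Sat, Jul 7: Mon, Aug 7: Thu, Sep 7: Sun, Oct 7: Tue, Nov 7: Fri, Dec 7: Sun.
Sunday occurs in September, December — 2 months.

2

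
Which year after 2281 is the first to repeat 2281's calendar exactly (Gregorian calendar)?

2287

Two years share a calendar iff Jan 1 falls on the same weekday and both are leap or both are common. 2281: Jan 1 is Saturday, common year.
2282: Jan 1 Sunday, common
2283: Jan 1 Monday, common
2284: Jan 1 Tuesday, leap
2285: Jan 1 Thursday, common
2286: Jan 1 Friday, common
2287: Jan 1 Saturday, common
2287 matches on both conditions.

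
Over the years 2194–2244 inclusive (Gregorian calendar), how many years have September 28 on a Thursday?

7

Track September 28's weekday year by year (advancing +1, or +2 across a Feb 29):
  2194: Sun  2195: Mon (+1)  2196: Wed (+2)  2197: Thu (+1) ✓  2198: Fri (+1)
  2199: Sat (+1)  2200: Sun (+1)  2201: Mon (+1)  2202: Tue (+1)  2203: Wed (+1)
  2204: Fri (+2)  2205: Sat (+1)  2206: Sun (+1)  2207: Mon (+1)  … (23 more years) …
  2231: Wed (+1)  2232: Fri (+2)  2233: Sat (+1)  2234: Sun (+1)  2235: Mon (+1)
  2236: Wed (+2)  2237: Thu (+1) ✓  2238: Fri (+1)  2239: Sat (+1)  2240: Mon (+2)
  2241: Tue (+1)  2242: Wed (+1)  2243: Thu (+1) ✓  2244: Sat (+2)
Thursday years: 2197, 2209, 2215, 2220, 2226, 2237, 2243 — 7 in total.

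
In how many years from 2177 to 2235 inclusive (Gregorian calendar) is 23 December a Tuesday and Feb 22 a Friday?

Check each year's weekday for 23 December and Feb 22:
  2177: Tue/Sat  2178: Wed/Sun  2179: Thu/Mon  2180: Sat/Tue  2181: Sun/Thu  2182: Mon/Fri  2183: Tue/Sat  2184: Thu/Sun  2185: Fri/Tue  2186: Sat/Wed  2187: Sun/Thu  2188: Tue/Fri ✓  2189: Wed/Sun  2190: Thu/Mon  …(31 more)…  2222: Mon/Fri  2223: Tue/Sat  2224: Thu/Sun  2225: Fri/Tue  2226: Sat/Wed  2227: Sun/Thu  2228: Tue/Fri ✓  2229: Wed/Sun  2230: Thu/Mon  2231: Fri/Tue  2232: Sun/Wed  2233: Mon/Fri  2234: Tue/Sat  2235: Wed/Sun
Both conditions hold in: 2188, 2228 — 2.

2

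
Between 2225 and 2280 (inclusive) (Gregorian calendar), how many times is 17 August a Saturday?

Track 17 August's weekday year by year (advancing +1, or +2 across a Feb 29):
  2225: Wed  2226: Thu (+1)  2227: Fri (+1)  2228: Sun (+2)  2229: Mon (+1)
  2230: Tue (+1)  2231: Wed (+1)  2232: Fri (+2)  2233: Sat (+1) ✓  2234: Sun (+1)
  2235: Mon (+1)  2236: Wed (+2)  2237: Thu (+1)  2238: Fri (+1)  … (28 more years) …
  2267: Sat (+1) ✓  2268: Mon (+2)  2269: Tue (+1)  2270: Wed (+1)  2271: Thu (+1)
  2272: Sat (+2) ✓  2273: Sun (+1)  2274: Mon (+1)  2275: Tue (+1)  2276: Thu (+2)
  2277: Fri (+1)  2278: Sat (+1) ✓  2279: Sun (+1)  2280: Tue (+2)
Saturday years: 2233, 2239, 2244, 2250, 2261, 2267, 2272, 2278 — 8 in total.

8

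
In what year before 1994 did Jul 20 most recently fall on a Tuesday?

From one year to the next, a fixed date's weekday advances by 1, or by 2 when a Feb 29 lies between the two dates.
1994: July 20 is Wednesday.
1993: Tuesday (−1)
Jul 20 falls on a Tuesday in 1993.

1993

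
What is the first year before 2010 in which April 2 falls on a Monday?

2007

From one year to the next, a fixed date's weekday advances by 1, or by 2 when a Feb 29 lies between the two dates.
2010: April 2 is Friday.
2009: Thursday (−1)
2008: Wednesday (−1)
2007: Monday (−2)
April 2 falls on a Monday in 2007.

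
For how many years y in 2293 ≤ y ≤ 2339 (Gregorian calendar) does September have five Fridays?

September has 30 days; it has five Fridays when Friday falls among the first (month-length − 28) days — i.e. when September 1 is one of Friday/Thursday.
September 1 by year: 2293:Fri✓ 2294:Sat 2295:Sun 2296:Tue 2297:Wed 2298:Thu✓ 2299:Fri✓ 2300:Sat 2301:Sun 2302:Mon 2303:Tue 2304:Thu✓ 2305:Fri✓ 2306:Sat 2307:Sun …(17 more)… 2325:Tue 2326:Wed 2327:Thu✓ 2328:Sat 2329:Sun 2330:Mon 2331:Tue 2332:Thu✓ 2333:Fri✓ 2334:Sat 2335:Sun 2336:Tue 2337:Wed 2338:Thu✓ 2339:Fri✓
Years with five Fridays: 2293, 2298, 2299, 2304, 2305, 2310, 2311, 2316, 2321, 2322, 2327, 2332, 2333, 2338, 2339 → 15.

15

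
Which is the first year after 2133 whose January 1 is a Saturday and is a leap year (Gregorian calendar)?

2152

Jan 1 advances by 2 weekdays after a leap year and by 1 after a common year.
2133: Jan 1 is Thursday.
2134: Friday
2135: Saturday
2136: Sunday (leap)
2137: Tuesday
2138: Wednesday
2139: Thursday
2140: Friday (leap)
2141: Sunday
2142: Monday
2143: Tuesday
2144: Wednesday (leap)
2145: Friday
2146: Saturday
2147: Sunday
2148: Monday (leap)
2149: Wednesday
2150: Thursday
2151: Friday
2152: Saturday (leap)
2152 begins on a Saturday and is a leap year.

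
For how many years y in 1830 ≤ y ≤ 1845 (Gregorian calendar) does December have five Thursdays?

7

December has 31 days; it has five Thursdays when Thursday falls among the first (month-length − 28) days — i.e. when December 1 is one of Thursday/Wednesday/Tuesday.
December 1 by year: 1830:Wed✓ 1831:Thu✓ 1832:Sat 1833:Sun 1834:Mon 1835:Tue✓ 1836:Thu✓ 1837:Fri 1838:Sat 1839:Sun 1840:Tue✓ 1841:Wed✓ 1842:Thu✓ 1843:Fri 1844:Sun 1845:Mon
Years with five Thursdays: 1830, 1831, 1835, 1836, 1840, 1841, 1842 → 7.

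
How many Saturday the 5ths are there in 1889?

2

Check the 5th of each month of 1889: Jan 5: Sat, Feb 5: Tue, Mar 5: Tue, Apr 5: Fri, May 5: Sun, Jun 5: Wed, Jul 5: Fri, Aug 5: Mon, Sep 5: Thu, Oct 5: Sat, Nov 5: Tue, Dec 5: Thu.
Saturday occurs in January, October — 2 months.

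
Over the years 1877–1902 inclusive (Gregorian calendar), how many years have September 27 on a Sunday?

3

Track September 27's weekday year by year (advancing +1, or +2 across a Feb 29):
  1877: Thu  1878: Fri (+1)  1879: Sat (+1)  1880: Mon (+2)  1881: Tue (+1)
  1882: Wed (+1)  1883: Thu (+1)  1884: Sat (+2)  1885: Sun (+1) ✓  1886: Mon (+1)
  1887: Tue (+1)  1888: Thu (+2)  1889: Fri (+1)  1890: Sat (+1)  1891: Sun (+1) ✓
  1892: Tue (+2)  1893: Wed (+1)  1894: Thu (+1)  1895: Fri (+1)  1896: Sun (+2) ✓
  1897: Mon (+1)  1898: Tue (+1)  1899: Wed (+1)  1900: Thu (+1)  1901: Fri (+1)
  1902: Sat (+1)
Sunday years: 1885, 1891, 1896 — 3 in total.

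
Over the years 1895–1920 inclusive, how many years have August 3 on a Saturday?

5

Track August 3's weekday year by year (advancing +1, or +2 across a Feb 29):
  1895: Sat ✓  1896: Mon (+2)  1897: Tue (+1)  1898: Wed (+1)  1899: Thu (+1)
  1900: Fri (+1)  1901: Sat (+1) ✓  1902: Sun (+1)  1903: Mon (+1)  1904: Wed (+2)
  1905: Thu (+1)  1906: Fri (+1)  1907: Sat (+1) ✓  1908: Mon (+2)  1909: Tue (+1)
  1910: Wed (+1)  1911: Thu (+1)  1912: Sat (+2) ✓  1913: Sun (+1)  1914: Mon (+1)
  1915: Tue (+1)  1916: Thu (+2)  1917: Fri (+1)  1918: Sat (+1) ✓  1919: Sun (+1)
  1920: Tue (+2)
Saturday years: 1895, 1901, 1907, 1912, 1918 — 5 in total.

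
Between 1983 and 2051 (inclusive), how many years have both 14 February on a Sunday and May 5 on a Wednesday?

7

Check each year's weekday for 14 February and May 5:
  1983: Mon/Thu  1984: Tue/Sat  1985: Thu/Sun  1986: Fri/Mon  1987: Sat/Tue  1988: Sun/Thu  1989: Tue/Fri  1990: Wed/Sat  1991: Thu/Sun  1992: Fri/Tue  1993: Sun/Wed ✓  1994: Mon/Thu  1995: Tue/Fri  1996: Wed/Sun  …(41 more)…  2038: Sun/Wed ✓  2039: Mon/Thu  2040: Tue/Sat  2041: Thu/Sun  2042: Fri/Mon  2043: Sat/Tue  2044: Sun/Thu  2045: Tue/Fri  2046: Wed/Sat  2047: Thu/Sun  2048: Fri/Tue  2049: Sun/Wed ✓  2050: Mon/Thu  2051: Tue/Fri
Both conditions hold in: 1993, 1999, 2010, 2021, 2027, 2038, 2049 — 7.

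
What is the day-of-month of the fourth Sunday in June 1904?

June 1, 1904 is a Wednesday, so the first Sunday is the 5th.
The fourth Sunday is 5 + 21 = 26.

26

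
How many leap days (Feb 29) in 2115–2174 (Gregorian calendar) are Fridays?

2

Leap years in 2115–2174: 15 of them.
Feb 29 weekday advances by 5 (mod 7) from one leap year to the next four years later (or differs when a century non-leap intervenes).
Leap-day weekdays: 2116:Sat 2120:Thu 2124:Tue 2128:Sun 2132:Fri✓ 2136:Wed 2140:Mon 2144:Sat 2148:Thu 2152:Tue 2156:Sun 2160:Fri✓ 2164:Wed 2168:Mon 2172:Sat
Friday: 2132, 2160 → 2.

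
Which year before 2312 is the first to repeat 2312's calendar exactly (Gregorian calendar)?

Two years share a calendar iff Jan 1 falls on the same weekday and both are leap or both are common. 2312: Jan 1 is Monday, leap year.
2311: Jan 1 Sunday, common
2310: Jan 1 Saturday, common
2309: Jan 1 Friday, common
2308: Jan 1 Wednesday, leap
2307: Jan 1 Tuesday, common
2306: Jan 1 Monday, common
2305: Jan 1 Sunday, common
2304: Jan 1 Friday, leap
2303: Jan 1 Thursday, common
2302: Jan 1 Wednesday, common
2301: Jan 1 Tuesday, common
2300: Jan 1 Monday, common
2299: Jan 1 Sunday, common
2298: Jan 1 Saturday, common
2297: Jan 1 Friday, common
2296: Jan 1 Wednesday, leap
2295: Jan 1 Tuesday, common
2294: Jan 1 Monday, common
2293: Jan 1 Sunday, common
2292: Jan 1 Friday, leap
2291: Jan 1 Thursday, common
2290: Jan 1 Wednesday, common
2289: Jan 1 Tuesday, common
2288: Jan 1 Sunday, leap
2287: Jan 1 Saturday, common
2286: Jan 1 Friday, common
2285: Jan 1 Thursday, common
2284: Jan 1 Tuesday, leap
2283: Jan 1 Monday, common
2282: Jan 1 Sunday, common
2281: Jan 1 Saturday, common
2280: Jan 1 Thursday, leap
2279: Jan 1 Wednesday, common
2278: Jan 1 Tuesday, common
2277: Jan 1 Monday, common
2276: Jan 1 Saturday, leap
2275: Jan 1 Friday, common
2274: Jan 1 Thursday, common
2273: Jan 1 Wednesday, common
2272: Jan 1 Monday, leap
2272 matches on both conditions.

2272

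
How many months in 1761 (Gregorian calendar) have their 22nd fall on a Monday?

Check the 22nd of each month of 1761: Jan 22: Thu, Feb 22: Sun, Mar 22: Sun, Apr 22: Wed, May 22: Fri, Jun 22: Mon, Jul 22: Wed, Aug 22: Sat, Sep 22: Tue, Oct 22: Thu, Nov 22: Sun, Dec 22: Tue.
Monday occurs in June — 1 month.

1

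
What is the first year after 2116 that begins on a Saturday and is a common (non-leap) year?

Jan 1 advances by 2 weekdays after a leap year and by 1 after a common year.
2116: Jan 1 is Wednesday (leap).
2117: Friday
2118: Saturday
2118 begins on a Saturday and is a common year.

2118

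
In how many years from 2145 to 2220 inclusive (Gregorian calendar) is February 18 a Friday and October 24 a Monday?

Check each year's weekday for February 18 and October 24:
  2145: Thu/Sun  2146: Fri/Mon ✓  2147: Sat/Tue  2148: Sun/Thu  2149: Tue/Fri  2150: Wed/Sat  2151: Thu/Sun  2152: Fri/Tue  2153: Sun/Wed  2154: Mon/Thu  2155: Tue/Fri  2156: Wed/Sun  2157: Fri/Mon ✓  2158: Sat/Tue  …(48 more)…  2207: Wed/Sat  2208: Thu/Mon  2209: Sat/Tue  2210: Sun/Wed  2211: Mon/Thu  2212: Tue/Sat  2213: Thu/Sun  2214: Fri/Mon ✓  2215: Sat/Tue  2216: Sun/Thu  2217: Tue/Fri  2218: Wed/Sat  2219: Thu/Sun  2220: Fri/Tue
Both conditions hold in: 2146, 2157, 2163, 2174, 2185, 2191, 2203, 2214 — 8.

8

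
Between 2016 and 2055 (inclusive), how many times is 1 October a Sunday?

6

Track 1 October's weekday year by year (advancing +1, or +2 across a Feb 29):
  2016: Sat  2017: Sun (+1) ✓  2018: Mon (+1)  2019: Tue (+1)  2020: Thu (+2)
  2021: Fri (+1)  2022: Sat (+1)  2023: Sun (+1) ✓  2024: Tue (+2)  2025: Wed (+1)
  2026: Thu (+1)  2027: Fri (+1)  2028: Sun (+2) ✓  2029: Mon (+1)  … (12 more years) …
  2042: Wed (+1)  2043: Thu (+1)  2044: Sat (+2)  2045: Sun (+1) ✓  2046: Mon (+1)
  2047: Tue (+1)  2048: Thu (+2)  2049: Fri (+1)  2050: Sat (+1)  2051: Sun (+1) ✓
  2052: Tue (+2)  2053: Wed (+1)  2054: Thu (+1)  2055: Fri (+1)
Sunday years: 2017, 2023, 2028, 2034, 2045, 2051 — 6 in total.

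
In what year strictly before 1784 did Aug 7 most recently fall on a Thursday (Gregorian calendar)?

From one year to the next, a fixed date's weekday advances by 1, or by 2 when a Feb 29 lies between the two dates.
1784: August 7 is Saturday.
1783: Thursday (−2)
Aug 7 falls on a Thursday in 1783.

1783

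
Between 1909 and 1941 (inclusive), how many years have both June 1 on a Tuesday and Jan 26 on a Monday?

Check each year's weekday for June 1 and Jan 26:
  1909: Tue/Tue  1910: Wed/Wed  1911: Thu/Thu  1912: Sat/Fri  1913: Sun/Sun  1914: Mon/Mon  1915: Tue/Tue  1916: Thu/Wed  1917: Fri/Fri  1918: Sat/Sat  1919: Sun/Sun  1920: Tue/Mon ✓  1921: Wed/Wed  1922: Thu/Thu  …(5 more)…  1928: Fri/Thu  1929: Sat/Sat  1930: Sun/Sun  1931: Mon/Mon  1932: Wed/Tue  1933: Thu/Thu  1934: Fri/Fri  1935: Sat/Sat  1936: Mon/Sun  1937: Tue/Tue  1938: Wed/Wed  1939: Thu/Thu  1940: Sat/Fri  1941: Sun/Sun
Both conditions hold in: 1920 — 1.

1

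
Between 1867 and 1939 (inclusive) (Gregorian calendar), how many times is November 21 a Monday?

11

Track November 21's weekday year by year (advancing +1, or +2 across a Feb 29):
  1867: Thu  1868: Sat (+2)  1869: Sun (+1)  1870: Mon (+1) ✓  1871: Tue (+1)
  1872: Thu (+2)  1873: Fri (+1)  1874: Sat (+1)  1875: Sun (+1)  1876: Tue (+2)
  1877: Wed (+1)  1878: Thu (+1)  1879: Fri (+1)  1880: Sun (+2)  … (45 more years) …
  1926: Sun (+1)  1927: Mon (+1) ✓  1928: Wed (+2)  1929: Thu (+1)  1930: Fri (+1)
  1931: Sat (+1)  1932: Mon (+2) ✓  1933: Tue (+1)  1934: Wed (+1)  1935: Thu (+1)
  1936: Sat (+2)  1937: Sun (+1)  1938: Mon (+1) ✓  1939: Tue (+1)
Monday years: 1870, 1881, 1887, 1892, 1898, 1904, 1910, 1921, 1927, 1932, 1938 — 11 in total.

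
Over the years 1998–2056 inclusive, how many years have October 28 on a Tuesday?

Track October 28's weekday year by year (advancing +1, or +2 across a Feb 29):
  1998: Wed  1999: Thu (+1)  2000: Sat (+2)  2001: Sun (+1)  2002: Mon (+1)
  2003: Tue (+1) ✓  2004: Thu (+2)  2005: Fri (+1)  2006: Sat (+1)  2007: Sun (+1)
  2008: Tue (+2) ✓  2009: Wed (+1)  2010: Thu (+1)  2011: Fri (+1)  … (31 more years) …
  2043: Wed (+1)  2044: Fri (+2)  2045: Sat (+1)  2046: Sun (+1)  2047: Mon (+1)
  2048: Wed (+2)  2049: Thu (+1)  2050: Fri (+1)  2051: Sat (+1)  2052: Mon (+2)
  2053: Tue (+1) ✓  2054: Wed (+1)  2055: Thu (+1)  2056: Sat (+2)
Tuesday years: 2003, 2008, 2014, 2025, 2031, 2036, 2042, 2053 — 8 in total.

8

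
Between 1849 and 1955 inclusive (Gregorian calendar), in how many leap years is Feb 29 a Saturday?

4

Leap years in 1849–1955: 25 of them.
Feb 29 weekday advances by 5 (mod 7) from one leap year to the next four years later (or differs when a century non-leap intervenes).
Leap-day weekdays: 1852:Sun 1856:Fri 1860:Wed 1864:Mon 1868:Sat✓ 1872:Thu 1876:Tue 1880:Sun 1884:Fri 1888:Wed 1892:Mon 1896:Sat✓ 1904:Mon 1908:Sat✓ 1912:Thu 1916:Tue 1920:Sun 1924:Fri 1928:Wed 1932:Mon 1936:Sat✓ 1940:Thu 1944:Tue 1948:Sun 1952:Fri
Saturday: 1868, 1896, 1908, 1936 → 4.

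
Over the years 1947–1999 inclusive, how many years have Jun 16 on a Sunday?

Track Jun 16's weekday year by year (advancing +1, or +2 across a Feb 29):
  1947: Mon  1948: Wed (+2)  1949: Thu (+1)  1950: Fri (+1)  1951: Sat (+1)
  1952: Mon (+2)  1953: Tue (+1)  1954: Wed (+1)  1955: Thu (+1)  1956: Sat (+2)
  1957: Sun (+1) ✓  1958: Mon (+1)  1959: Tue (+1)  1960: Thu (+2)  … (25 more years) …
  1986: Mon (+1)  1987: Tue (+1)  1988: Thu (+2)  1989: Fri (+1)  1990: Sat (+1)
  1991: Sun (+1) ✓  1992: Tue (+2)  1993: Wed (+1)  1994: Thu (+1)  1995: Fri (+1)
  1996: Sun (+2) ✓  1997: Mon (+1)  1998: Tue (+1)  1999: Wed (+1)
Sunday years: 1957, 1963, 1968, 1974, 1985, 1991, 1996 — 7 in total.

7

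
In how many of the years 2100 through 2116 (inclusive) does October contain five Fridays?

7

October has 31 days; it has five Fridays when Friday falls among the first (month-length − 28) days — i.e. when October 1 is one of Friday/Thursday/Wednesday.
October 1 by year: 2100:Fri✓ 2101:Sat 2102:Sun 2103:Mon 2104:Wed✓ 2105:Thu✓ 2106:Fri✓ 2107:Sat 2108:Mon 2109:Tue 2110:Wed✓ 2111:Thu✓ 2112:Sat 2113:Sun 2114:Mon 2115:Tue 2116:Thu✓
Years with five Fridays: 2100, 2104, 2105, 2106, 2110, 2111, 2116 → 7.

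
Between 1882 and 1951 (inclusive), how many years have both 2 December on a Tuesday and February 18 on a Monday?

2

Check each year's weekday for 2 December and February 18:
  1882: Sat/Sat  1883: Sun/Sun  1884: Tue/Mon ✓  1885: Wed/Wed  1886: Thu/Thu  1887: Fri/Fri  1888: Sun/Sat  1889: Mon/Mon  1890: Tue/Tue  1891: Wed/Wed  1892: Fri/Thu  1893: Sat/Sat  1894: Sun/Sun  1895: Mon/Mon  …(42 more)…  1938: Fri/Fri  1939: Sat/Sat  1940: Mon/Sun  1941: Tue/Tue  1942: Wed/Wed  1943: Thu/Thu  1944: Sat/Fri  1945: Sun/Sun  1946: Mon/Mon  1947: Tue/Tue  1948: Thu/Wed  1949: Fri/Fri  1950: Sat/Sat  1951: Sun/Sun
Both conditions hold in: 1884, 1924 — 2.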